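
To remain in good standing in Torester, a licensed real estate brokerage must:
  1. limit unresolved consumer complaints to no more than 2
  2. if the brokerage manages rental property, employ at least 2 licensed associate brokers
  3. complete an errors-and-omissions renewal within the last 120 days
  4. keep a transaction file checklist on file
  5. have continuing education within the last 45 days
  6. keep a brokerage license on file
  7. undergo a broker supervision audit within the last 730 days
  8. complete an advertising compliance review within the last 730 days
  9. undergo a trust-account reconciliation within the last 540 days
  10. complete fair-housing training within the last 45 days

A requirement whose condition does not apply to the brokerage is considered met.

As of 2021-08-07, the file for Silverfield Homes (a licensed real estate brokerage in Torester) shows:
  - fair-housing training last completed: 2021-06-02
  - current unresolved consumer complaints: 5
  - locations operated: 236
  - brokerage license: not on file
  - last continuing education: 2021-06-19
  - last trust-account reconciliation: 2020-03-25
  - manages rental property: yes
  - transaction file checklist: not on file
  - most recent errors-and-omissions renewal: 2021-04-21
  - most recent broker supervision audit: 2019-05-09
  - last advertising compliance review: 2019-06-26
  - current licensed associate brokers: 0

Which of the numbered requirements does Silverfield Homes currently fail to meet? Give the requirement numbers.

1. unresolved consumer complaints 5 > 2 → not met
2. condition 'manages rental property' holds; licensed associate brokers 0 < 2 → not met
3. errors-and-omissions renewal 108 days ago vs limit 120 → met
4. transaction file checklist absent → not met
5. continuing education 49 days ago vs limit 45 → not met
6. brokerage license absent → not met
7. broker supervision audit 821 days ago vs limit 730 → not met
8. advertising compliance review 773 days ago vs limit 730 → not met
9. trust-account reconciliation 500 days ago vs limit 540 → met
10. fair-housing training 66 days ago vs limit 45 → not met
Not met: 1, 2, 4, 5, 6, 7, 8, 10

1, 2, 4, 5, 6, 7, 8, 10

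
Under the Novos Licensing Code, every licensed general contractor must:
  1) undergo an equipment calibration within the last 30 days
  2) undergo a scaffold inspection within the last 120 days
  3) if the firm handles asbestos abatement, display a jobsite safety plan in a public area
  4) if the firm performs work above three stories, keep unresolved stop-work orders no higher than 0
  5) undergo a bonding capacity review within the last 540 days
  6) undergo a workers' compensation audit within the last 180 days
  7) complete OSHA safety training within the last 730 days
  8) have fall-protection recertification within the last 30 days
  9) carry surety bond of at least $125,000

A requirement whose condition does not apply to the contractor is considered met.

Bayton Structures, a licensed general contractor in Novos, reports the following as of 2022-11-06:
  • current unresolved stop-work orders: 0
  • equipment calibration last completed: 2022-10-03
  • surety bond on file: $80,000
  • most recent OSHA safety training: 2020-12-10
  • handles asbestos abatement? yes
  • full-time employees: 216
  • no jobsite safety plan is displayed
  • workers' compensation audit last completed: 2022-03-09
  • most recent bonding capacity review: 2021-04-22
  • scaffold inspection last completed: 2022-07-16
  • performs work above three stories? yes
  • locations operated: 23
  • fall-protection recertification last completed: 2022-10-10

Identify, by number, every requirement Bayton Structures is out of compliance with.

1, 3, 5, 6, 9

1. equipment calibration 34 days ago vs limit 30 → not met
2. scaffold inspection 113 days ago vs limit 120 → met
3. condition 'handles asbestos abatement' holds; jobsite safety plan absent → not met
4. condition 'performs work above three stories' holds; unresolved stop-work orders 0 ≤ 0 → met
5. bonding capacity review 563 days ago vs limit 540 → not met
6. workers' compensation audit 242 days ago vs limit 180 → not met
7. OSHA safety training 696 days ago vs limit 730 → met
8. fall-protection recertification 27 days ago vs limit 30 → met
9. surety bond $80,000 < $125,000 → not met
Not met: 1, 3, 5, 6, 9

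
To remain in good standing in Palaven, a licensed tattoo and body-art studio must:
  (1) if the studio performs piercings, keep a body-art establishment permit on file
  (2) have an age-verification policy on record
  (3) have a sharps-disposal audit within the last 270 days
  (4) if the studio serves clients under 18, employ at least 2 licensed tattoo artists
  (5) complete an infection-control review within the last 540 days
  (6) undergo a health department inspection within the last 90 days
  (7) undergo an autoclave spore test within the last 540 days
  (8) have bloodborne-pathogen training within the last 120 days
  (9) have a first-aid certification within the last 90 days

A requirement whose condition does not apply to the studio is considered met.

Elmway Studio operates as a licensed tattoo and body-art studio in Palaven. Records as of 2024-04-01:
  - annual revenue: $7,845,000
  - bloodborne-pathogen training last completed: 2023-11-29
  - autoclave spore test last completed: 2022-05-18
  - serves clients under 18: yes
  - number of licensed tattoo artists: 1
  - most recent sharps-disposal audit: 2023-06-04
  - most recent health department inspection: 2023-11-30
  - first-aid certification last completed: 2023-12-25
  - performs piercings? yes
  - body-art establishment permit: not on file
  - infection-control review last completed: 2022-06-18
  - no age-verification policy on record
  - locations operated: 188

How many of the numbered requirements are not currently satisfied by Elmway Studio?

1. condition 'performs piercings' holds; body-art establishment permit absent → not met
2. age-verification policy absent → not met
3. sharps-disposal audit 302 days ago vs limit 270 → not met
4. condition 'serves clients under 18' holds; licensed tattoo artists 1 < 2 → not met
5. infection-control review 653 days ago vs limit 540 → not met
6. health department inspection 123 days ago vs limit 90 → not met
7. autoclave spore test 684 days ago vs limit 540 → not met
8. bloodborne-pathogen training 124 days ago vs limit 120 → not met
9. first-aid certification 98 days ago vs limit 90 → not met
Not met: 9 of 9

9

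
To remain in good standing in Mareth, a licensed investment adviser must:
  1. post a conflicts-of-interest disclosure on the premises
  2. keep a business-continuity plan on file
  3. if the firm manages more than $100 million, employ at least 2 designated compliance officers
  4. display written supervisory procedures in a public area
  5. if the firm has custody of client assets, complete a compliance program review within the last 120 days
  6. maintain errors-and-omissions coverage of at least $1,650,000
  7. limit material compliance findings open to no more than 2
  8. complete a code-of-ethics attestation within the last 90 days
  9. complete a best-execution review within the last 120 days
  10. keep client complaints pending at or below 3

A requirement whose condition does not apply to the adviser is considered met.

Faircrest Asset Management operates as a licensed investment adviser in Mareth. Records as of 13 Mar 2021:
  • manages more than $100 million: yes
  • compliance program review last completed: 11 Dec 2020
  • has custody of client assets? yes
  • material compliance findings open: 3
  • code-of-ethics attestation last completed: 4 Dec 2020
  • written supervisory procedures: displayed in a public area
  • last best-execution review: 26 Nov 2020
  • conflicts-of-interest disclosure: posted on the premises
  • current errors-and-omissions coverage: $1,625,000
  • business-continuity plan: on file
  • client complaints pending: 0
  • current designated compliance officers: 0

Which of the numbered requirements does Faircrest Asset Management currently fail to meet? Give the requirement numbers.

1. conflicts-of-interest disclosure present → met
2. business-continuity plan present → met
3. condition 'manages more than $100 million' holds; designated compliance officers 0 < 2 → not met
4. written supervisory procedures present → met
5. condition 'has custody of client assets' holds; compliance program review 92 days ago vs limit 120 → met
6. errors-and-omissions coverage $1,625,000 < $1,650,000 → not met
7. material compliance findings open 3 > 2 → not met
8. code-of-ethics attestation 99 days ago vs limit 90 → not met
9. best-execution review 107 days ago vs limit 120 → met
10. client complaints pending 0 ≤ 3 → met
Not met: 3, 6, 7, 8

3, 6, 7, 8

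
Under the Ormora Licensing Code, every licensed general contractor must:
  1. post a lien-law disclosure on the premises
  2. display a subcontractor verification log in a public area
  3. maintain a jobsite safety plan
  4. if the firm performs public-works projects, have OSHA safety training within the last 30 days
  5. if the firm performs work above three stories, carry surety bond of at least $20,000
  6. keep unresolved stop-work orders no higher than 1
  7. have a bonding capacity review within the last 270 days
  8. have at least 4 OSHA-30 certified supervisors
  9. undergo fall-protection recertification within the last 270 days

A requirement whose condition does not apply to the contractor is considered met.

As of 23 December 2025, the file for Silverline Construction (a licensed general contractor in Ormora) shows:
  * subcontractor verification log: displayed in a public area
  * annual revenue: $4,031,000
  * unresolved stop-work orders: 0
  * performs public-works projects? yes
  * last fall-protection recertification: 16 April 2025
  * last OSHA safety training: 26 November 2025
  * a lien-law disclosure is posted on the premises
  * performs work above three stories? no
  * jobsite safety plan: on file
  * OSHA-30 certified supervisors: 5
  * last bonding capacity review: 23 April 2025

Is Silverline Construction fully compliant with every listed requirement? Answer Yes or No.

1. lien-law disclosure present → met
2. subcontractor verification log present → met
3. jobsite safety plan present → met
4. condition 'performs public-works projects' holds; OSHA safety training 27 days ago vs limit 30 → met
5. condition 'performs work above three stories' does not hold → requirement n/a → met
6. unresolved stop-work orders 0 ≤ 1 → met
7. bonding capacity review 244 days ago vs limit 270 → met
8. OSHA-30 certified supervisors 5 ≥ 4 → met
9. fall-protection recertification 251 days ago vs limit 270 → met
All met.

Yes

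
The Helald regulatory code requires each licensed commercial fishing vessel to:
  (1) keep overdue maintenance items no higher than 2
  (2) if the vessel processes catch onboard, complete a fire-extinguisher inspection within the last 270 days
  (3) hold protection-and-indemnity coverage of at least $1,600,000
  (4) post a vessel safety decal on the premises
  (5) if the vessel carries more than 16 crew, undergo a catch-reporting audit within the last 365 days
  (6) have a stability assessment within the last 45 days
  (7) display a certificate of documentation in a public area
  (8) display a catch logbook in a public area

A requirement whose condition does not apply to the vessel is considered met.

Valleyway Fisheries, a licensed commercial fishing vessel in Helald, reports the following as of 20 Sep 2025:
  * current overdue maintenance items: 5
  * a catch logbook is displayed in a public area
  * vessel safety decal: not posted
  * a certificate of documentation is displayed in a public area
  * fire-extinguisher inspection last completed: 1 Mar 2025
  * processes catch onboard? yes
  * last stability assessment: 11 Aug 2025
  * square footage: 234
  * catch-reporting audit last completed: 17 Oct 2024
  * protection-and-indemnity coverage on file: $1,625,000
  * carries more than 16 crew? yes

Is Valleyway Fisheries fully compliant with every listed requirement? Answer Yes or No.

1. overdue maintenance items 5 > 2 → not met
2. condition 'processes catch onboard' holds; fire-extinguisher inspection 203 days ago vs limit 270 → met
3. protection-and-indemnity coverage $1,625,000 ≥ $1,600,000 → met
4. vessel safety decal absent → not met
5. condition 'carries more than 16 crew' holds; catch-reporting audit 338 days ago vs limit 365 → met
6. stability assessment 40 days ago vs limit 45 → met
7. certificate of documentation present → met
8. catch logbook present → met
Not met: 1, 4

No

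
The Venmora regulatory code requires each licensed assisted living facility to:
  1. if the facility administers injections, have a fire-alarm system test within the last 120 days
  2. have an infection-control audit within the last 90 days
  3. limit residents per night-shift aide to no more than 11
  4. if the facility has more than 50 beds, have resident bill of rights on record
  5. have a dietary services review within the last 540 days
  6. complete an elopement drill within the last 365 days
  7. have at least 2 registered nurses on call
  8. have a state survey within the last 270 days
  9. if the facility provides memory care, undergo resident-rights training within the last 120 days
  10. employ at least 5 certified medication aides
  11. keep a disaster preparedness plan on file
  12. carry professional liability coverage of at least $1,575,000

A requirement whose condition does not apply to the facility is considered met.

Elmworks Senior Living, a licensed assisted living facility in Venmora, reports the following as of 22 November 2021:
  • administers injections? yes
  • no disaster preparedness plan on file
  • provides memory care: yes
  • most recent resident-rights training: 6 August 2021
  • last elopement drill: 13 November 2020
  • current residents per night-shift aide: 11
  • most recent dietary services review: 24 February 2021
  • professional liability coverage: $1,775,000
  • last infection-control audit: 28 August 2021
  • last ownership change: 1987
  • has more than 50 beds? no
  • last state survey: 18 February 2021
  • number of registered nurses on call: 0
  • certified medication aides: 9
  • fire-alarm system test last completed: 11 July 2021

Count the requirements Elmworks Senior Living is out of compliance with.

5

1. condition 'administers injections' holds; fire-alarm system test 134 days ago vs limit 120 → not met
2. infection-control audit 86 days ago vs limit 90 → met
3. residents per night-shift aide 11 ≤ 11 → met
4. condition 'has more than 50 beds' does not hold → requirement n/a → met
5. dietary services review 271 days ago vs limit 540 → met
6. elopement drill 374 days ago vs limit 365 → not met
7. registered nurses on call 0 < 2 → not met
8. state survey 277 days ago vs limit 270 → not met
9. condition 'provides memory care' holds; resident-rights training 108 days ago vs limit 120 → met
10. certified medication aides 9 ≥ 5 → met
11. disaster preparedness plan absent → not met
12. professional liability coverage $1,775,000 ≥ $1,575,000 → met
Not met: 5 of 12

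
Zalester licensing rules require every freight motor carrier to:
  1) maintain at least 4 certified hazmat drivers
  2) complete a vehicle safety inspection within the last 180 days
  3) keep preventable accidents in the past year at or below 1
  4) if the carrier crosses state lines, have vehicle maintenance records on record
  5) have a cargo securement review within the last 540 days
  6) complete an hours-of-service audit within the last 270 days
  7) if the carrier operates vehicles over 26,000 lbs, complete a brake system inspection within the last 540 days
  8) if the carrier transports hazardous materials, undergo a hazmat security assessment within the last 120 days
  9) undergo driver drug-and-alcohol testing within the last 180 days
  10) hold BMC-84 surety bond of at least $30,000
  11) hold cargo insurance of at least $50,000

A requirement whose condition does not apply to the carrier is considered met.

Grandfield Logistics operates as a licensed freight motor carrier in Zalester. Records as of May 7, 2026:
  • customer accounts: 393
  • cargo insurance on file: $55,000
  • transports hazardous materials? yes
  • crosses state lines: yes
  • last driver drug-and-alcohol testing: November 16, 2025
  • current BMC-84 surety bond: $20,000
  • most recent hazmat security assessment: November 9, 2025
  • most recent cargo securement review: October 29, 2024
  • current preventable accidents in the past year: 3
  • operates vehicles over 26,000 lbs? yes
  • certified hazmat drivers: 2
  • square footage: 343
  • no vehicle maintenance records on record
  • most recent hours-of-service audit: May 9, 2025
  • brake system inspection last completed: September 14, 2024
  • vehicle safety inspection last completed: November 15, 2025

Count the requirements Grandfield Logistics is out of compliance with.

1. certified hazmat drivers 2 < 4 → not met
2. vehicle safety inspection 173 days ago vs limit 180 → met
3. preventable accidents in the past year 3 > 1 → not met
4. condition 'crosses state lines' holds; vehicle maintenance records absent → not met
5. cargo securement review 555 days ago vs limit 540 → not met
6. hours-of-service audit 363 days ago vs limit 270 → not met
7. condition 'operates vehicles over 26,000 lbs' holds; brake system inspection 600 days ago vs limit 540 → not met
8. condition 'transports hazardous materials' holds; hazmat security assessment 179 days ago vs limit 120 → not met
9. driver drug-and-alcohol testing 172 days ago vs limit 180 → met
10. BMC-84 surety bond $20,000 < $30,000 → not met
11. cargo insurance $55,000 ≥ $50,000 → met
Not met: 8 of 11

8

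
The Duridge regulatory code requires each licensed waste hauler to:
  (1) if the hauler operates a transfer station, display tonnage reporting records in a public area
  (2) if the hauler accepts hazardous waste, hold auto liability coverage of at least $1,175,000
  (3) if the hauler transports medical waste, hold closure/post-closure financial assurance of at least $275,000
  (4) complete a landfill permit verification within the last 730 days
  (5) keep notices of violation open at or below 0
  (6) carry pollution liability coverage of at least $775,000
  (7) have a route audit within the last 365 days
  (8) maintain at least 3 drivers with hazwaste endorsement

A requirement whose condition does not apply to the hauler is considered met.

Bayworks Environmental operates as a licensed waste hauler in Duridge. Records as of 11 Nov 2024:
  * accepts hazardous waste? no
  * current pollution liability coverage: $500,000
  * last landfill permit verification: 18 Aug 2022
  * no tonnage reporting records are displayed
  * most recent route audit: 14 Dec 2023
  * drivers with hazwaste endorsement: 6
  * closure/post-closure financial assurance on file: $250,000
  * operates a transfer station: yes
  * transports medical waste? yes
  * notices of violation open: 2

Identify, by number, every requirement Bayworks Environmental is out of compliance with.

1, 3, 4, 5, 6

1. condition 'operates a transfer station' holds; tonnage reporting records absent → not met
2. condition 'accepts hazardous waste' does not hold → requirement n/a → met
3. condition 'transports medical waste' holds; closure/post-closure financial assurance $250,000 < $275,000 → not met
4. landfill permit verification 816 days ago vs limit 730 → not met
5. notices of violation open 2 > 0 → not met
6. pollution liability coverage $500,000 < $775,000 → not met
7. route audit 333 days ago vs limit 365 → met
8. drivers with hazwaste endorsement 6 ≥ 3 → met
Not met: 1, 3, 4, 5, 6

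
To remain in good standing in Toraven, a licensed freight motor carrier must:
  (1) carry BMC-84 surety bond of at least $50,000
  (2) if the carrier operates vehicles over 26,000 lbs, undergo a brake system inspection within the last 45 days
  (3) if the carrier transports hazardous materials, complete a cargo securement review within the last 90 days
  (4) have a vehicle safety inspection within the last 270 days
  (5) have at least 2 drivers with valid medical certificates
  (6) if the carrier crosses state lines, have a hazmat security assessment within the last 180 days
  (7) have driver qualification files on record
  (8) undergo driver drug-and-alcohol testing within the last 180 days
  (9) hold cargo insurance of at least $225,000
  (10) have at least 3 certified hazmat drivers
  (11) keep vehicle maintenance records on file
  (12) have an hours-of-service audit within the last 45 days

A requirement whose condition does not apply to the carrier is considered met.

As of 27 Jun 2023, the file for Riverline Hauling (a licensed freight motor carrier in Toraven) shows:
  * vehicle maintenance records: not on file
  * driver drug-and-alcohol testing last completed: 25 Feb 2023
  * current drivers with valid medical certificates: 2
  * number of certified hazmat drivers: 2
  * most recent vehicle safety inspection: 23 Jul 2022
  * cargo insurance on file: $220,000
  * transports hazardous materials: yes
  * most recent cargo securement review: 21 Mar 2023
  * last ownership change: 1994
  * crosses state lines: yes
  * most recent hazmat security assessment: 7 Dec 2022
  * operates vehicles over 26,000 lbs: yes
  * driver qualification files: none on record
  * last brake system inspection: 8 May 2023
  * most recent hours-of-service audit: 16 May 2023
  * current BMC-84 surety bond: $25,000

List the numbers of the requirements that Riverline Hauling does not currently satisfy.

1. BMC-84 surety bond $25,000 < $50,000 → not met
2. condition 'operates vehicles over 26,000 lbs' holds; brake system inspection 50 days ago vs limit 45 → not met
3. condition 'transports hazardous materials' holds; cargo securement review 98 days ago vs limit 90 → not met
4. vehicle safety inspection 339 days ago vs limit 270 → not met
5. drivers with valid medical certificates 2 ≥ 2 → met
6. condition 'crosses state lines' holds; hazmat security assessment 202 days ago vs limit 180 → not met
7. driver qualification files absent → not met
8. driver drug-and-alcohol testing 122 days ago vs limit 180 → met
9. cargo insurance $220,000 < $225,000 → not met
10. certified hazmat drivers 2 < 3 → not met
11. vehicle maintenance records absent → not met
12. hours-of-service audit 42 days ago vs limit 45 → met
Not met: 1, 2, 3, 4, 6, 7, 9, 10, 11

1, 2, 3, 4, 6, 7, 9, 10, 11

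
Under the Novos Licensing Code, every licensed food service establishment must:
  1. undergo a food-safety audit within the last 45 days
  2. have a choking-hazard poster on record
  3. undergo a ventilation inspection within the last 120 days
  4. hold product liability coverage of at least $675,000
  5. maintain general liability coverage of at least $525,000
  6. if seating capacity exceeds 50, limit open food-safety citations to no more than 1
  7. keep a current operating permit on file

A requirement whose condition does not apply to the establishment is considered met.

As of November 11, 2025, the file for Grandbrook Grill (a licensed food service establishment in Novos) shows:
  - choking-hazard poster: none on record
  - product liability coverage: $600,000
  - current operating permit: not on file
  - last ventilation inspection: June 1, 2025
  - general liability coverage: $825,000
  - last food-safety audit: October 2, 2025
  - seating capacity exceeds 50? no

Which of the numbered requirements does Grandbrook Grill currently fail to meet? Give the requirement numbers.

1. food-safety audit 40 days ago vs limit 45 → met
2. choking-hazard poster absent → not met
3. ventilation inspection 163 days ago vs limit 120 → not met
4. product liability coverage $600,000 < $675,000 → not met
5. general liability coverage $825,000 ≥ $525,000 → met
6. condition 'seating capacity exceeds 50' does not hold → requirement n/a → met
7. current operating permit absent → not met
Not met: 2, 3, 4, 7

2, 3, 4, 7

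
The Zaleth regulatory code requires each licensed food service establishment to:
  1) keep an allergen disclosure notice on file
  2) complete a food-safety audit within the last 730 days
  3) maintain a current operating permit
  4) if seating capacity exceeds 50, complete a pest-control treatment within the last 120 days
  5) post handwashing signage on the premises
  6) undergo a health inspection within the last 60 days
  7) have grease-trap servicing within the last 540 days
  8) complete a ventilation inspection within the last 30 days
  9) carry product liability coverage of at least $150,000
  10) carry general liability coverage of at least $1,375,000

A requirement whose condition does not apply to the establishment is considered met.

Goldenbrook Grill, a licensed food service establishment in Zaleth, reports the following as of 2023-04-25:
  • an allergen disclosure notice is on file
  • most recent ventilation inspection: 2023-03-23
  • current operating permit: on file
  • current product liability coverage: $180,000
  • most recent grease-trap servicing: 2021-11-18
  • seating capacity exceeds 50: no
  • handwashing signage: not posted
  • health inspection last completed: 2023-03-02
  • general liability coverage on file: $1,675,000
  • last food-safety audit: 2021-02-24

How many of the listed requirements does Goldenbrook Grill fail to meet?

1. allergen disclosure notice present → met
2. food-safety audit 790 days ago vs limit 730 → not met
3. current operating permit present → met
4. condition 'seating capacity exceeds 50' does not hold → requirement n/a → met
5. handwashing signage absent → not met
6. health inspection 54 days ago vs limit 60 → met
7. grease-trap servicing 523 days ago vs limit 540 → met
8. ventilation inspection 33 days ago vs limit 30 → not met
9. product liability coverage $180,000 ≥ $150,000 → met
10. general liability coverage $1,675,000 ≥ $1,375,000 → met
Not met: 3 of 10

3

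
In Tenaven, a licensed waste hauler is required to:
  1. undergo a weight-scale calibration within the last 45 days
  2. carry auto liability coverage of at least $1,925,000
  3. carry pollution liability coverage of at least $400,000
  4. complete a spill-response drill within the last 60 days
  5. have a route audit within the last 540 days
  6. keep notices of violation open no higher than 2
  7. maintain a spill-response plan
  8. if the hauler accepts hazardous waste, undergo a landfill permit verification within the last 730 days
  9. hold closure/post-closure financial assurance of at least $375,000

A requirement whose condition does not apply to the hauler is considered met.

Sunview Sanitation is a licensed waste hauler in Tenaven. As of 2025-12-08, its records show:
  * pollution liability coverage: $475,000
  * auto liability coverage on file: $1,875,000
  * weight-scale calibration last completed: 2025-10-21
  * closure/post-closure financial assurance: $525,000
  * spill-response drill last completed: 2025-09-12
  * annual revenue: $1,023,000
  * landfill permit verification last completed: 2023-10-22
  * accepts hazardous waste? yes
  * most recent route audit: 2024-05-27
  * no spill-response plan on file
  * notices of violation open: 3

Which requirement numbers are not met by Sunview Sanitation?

1. weight-scale calibration 48 days ago vs limit 45 → not met
2. auto liability coverage $1,875,000 < $1,925,000 → not met
3. pollution liability coverage $475,000 ≥ $400,000 → met
4. spill-response drill 87 days ago vs limit 60 → not met
5. route audit 560 days ago vs limit 540 → not met
6. notices of violation open 3 > 2 → not met
7. spill-response plan absent → not met
8. condition 'accepts hazardous waste' holds; landfill permit verification 778 days ago vs limit 730 → not met
9. closure/post-closure financial assurance $525,000 ≥ $375,000 → met
Not met: 1, 2, 4, 5, 6, 7, 8

1, 2, 4, 5, 6, 7, 8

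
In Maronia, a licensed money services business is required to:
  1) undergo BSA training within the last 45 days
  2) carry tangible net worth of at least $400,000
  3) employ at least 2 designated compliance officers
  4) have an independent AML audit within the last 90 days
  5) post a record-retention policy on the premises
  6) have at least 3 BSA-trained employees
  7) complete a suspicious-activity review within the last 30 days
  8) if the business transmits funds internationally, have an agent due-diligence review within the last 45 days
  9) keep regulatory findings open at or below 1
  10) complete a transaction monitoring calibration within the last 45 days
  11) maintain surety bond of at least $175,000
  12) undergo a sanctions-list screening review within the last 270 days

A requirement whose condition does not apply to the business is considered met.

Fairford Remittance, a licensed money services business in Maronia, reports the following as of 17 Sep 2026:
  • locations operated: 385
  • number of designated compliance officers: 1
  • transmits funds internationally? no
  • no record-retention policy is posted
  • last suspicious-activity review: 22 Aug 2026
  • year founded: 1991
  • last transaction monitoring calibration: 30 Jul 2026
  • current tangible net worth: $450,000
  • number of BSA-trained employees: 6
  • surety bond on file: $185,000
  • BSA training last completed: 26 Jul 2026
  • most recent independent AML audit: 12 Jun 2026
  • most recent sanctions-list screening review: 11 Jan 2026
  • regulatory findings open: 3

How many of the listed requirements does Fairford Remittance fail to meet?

1. BSA training 53 days ago vs limit 45 → not met
2. tangible net worth $450,000 ≥ $400,000 → met
3. designated compliance officers 1 < 2 → not met
4. independent AML audit 97 days ago vs limit 90 → not met
5. record-retention policy absent → not met
6. BSA-trained employees 6 ≥ 3 → met
7. suspicious-activity review 26 days ago vs limit 30 → met
8. condition 'transmits funds internationally' does not hold → requirement n/a → met
9. regulatory findings open 3 > 1 → not met
10. transaction monitoring calibration 49 days ago vs limit 45 → not met
11. surety bond $185,000 ≥ $175,000 → met
12. sanctions-list screening review 249 days ago vs limit 270 → met
Not met: 6 of 12

6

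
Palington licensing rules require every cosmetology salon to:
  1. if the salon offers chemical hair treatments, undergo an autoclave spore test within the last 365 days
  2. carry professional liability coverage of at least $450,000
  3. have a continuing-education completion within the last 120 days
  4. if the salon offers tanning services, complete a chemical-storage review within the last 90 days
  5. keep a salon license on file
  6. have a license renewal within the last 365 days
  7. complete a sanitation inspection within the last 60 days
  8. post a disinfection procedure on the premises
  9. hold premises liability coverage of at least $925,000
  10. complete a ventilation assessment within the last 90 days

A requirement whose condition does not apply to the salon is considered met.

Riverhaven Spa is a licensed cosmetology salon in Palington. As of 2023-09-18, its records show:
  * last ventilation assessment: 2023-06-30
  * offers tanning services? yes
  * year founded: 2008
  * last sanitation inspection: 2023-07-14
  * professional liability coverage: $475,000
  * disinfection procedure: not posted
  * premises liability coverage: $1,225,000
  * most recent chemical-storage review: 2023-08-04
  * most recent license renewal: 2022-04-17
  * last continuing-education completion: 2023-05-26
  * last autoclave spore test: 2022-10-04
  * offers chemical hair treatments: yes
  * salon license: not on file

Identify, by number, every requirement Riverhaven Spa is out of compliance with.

1. condition 'offers chemical hair treatments' holds; autoclave spore test 349 days ago vs limit 365 → met
2. professional liability coverage $475,000 ≥ $450,000 → met
3. continuing-education completion 115 days ago vs limit 120 → met
4. condition 'offers tanning services' holds; chemical-storage review 45 days ago vs limit 90 → met
5. salon license absent → not met
6. license renewal 519 days ago vs limit 365 → not met
7. sanitation inspection 66 days ago vs limit 60 → not met
8. disinfection procedure absent → not met
9. premises liability coverage $1,225,000 ≥ $925,000 → met
10. ventilation assessment 80 days ago vs limit 90 → met
Not met: 5, 6, 7, 8

5, 6, 7, 8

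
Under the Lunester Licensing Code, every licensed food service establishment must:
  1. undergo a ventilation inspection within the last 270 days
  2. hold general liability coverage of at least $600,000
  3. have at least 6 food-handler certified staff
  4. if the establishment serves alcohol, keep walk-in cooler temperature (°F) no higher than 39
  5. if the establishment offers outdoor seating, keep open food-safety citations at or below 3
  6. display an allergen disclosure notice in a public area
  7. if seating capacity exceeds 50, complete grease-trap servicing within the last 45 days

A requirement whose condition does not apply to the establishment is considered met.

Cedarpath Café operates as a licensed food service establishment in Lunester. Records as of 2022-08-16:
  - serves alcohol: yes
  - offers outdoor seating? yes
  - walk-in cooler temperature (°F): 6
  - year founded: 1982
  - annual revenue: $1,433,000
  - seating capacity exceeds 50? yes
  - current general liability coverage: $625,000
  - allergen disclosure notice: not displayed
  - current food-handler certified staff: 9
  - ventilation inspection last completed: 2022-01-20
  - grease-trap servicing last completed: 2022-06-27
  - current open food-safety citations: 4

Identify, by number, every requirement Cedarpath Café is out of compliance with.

5, 6, 7

1. ventilation inspection 208 days ago vs limit 270 → met
2. general liability coverage $625,000 ≥ $600,000 → met
3. food-handler certified staff 9 ≥ 6 → met
4. condition 'serves alcohol' holds; walk-in cooler temperature (°F) 6 ≤ 39 → met
5. condition 'offers outdoor seating' holds; open food-safety citations 4 > 3 → not met
6. allergen disclosure notice absent → not met
7. condition 'seating capacity exceeds 50' holds; grease-trap servicing 50 days ago vs limit 45 → not met
Not met: 5, 6, 7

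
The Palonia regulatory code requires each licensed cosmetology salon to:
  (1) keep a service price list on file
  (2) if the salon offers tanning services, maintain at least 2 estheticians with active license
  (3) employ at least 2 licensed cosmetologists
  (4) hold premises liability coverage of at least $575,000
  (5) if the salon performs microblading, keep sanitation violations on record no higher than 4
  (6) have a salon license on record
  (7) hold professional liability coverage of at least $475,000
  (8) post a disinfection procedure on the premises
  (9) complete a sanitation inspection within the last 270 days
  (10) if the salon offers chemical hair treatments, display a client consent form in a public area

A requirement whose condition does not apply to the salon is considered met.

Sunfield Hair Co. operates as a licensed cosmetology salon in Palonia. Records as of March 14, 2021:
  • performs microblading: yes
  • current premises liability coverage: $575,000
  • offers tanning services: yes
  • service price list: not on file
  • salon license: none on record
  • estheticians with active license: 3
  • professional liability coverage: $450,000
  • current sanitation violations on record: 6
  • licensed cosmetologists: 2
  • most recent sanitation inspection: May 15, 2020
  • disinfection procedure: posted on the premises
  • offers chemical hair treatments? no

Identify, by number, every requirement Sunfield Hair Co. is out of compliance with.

1. service price list absent → not met
2. condition 'offers tanning services' holds; estheticians with active license 3 ≥ 2 → met
3. licensed cosmetologists 2 ≥ 2 → met
4. premises liability coverage $575,000 ≥ $575,000 → met
5. condition 'performs microblading' holds; sanitation violations on record 6 > 4 → not met
6. salon license absent → not met
7. professional liability coverage $450,000 < $475,000 → not met
8. disinfection procedure present → met
9. sanitation inspection 303 days ago vs limit 270 → not met
10. condition 'offers chemical hair treatments' does not hold → requirement n/a → met
Not met: 1, 5, 6, 7, 9

1, 5, 6, 7, 9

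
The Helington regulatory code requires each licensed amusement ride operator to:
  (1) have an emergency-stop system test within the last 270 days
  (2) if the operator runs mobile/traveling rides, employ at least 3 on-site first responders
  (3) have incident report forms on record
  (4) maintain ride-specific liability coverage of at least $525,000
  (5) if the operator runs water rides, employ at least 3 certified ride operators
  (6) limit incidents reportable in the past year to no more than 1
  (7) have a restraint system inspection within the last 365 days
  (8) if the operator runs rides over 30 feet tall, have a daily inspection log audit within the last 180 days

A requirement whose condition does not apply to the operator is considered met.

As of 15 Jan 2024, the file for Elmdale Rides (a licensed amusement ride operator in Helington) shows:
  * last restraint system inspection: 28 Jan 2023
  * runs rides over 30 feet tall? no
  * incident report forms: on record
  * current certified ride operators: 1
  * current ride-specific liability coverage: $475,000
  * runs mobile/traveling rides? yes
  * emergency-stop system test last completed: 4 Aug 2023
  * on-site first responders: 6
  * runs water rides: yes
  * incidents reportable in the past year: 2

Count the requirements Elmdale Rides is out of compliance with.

3

1. emergency-stop system test 164 days ago vs limit 270 → met
2. condition 'runs mobile/traveling rides' holds; on-site first responders 6 ≥ 3 → met
3. incident report forms present → met
4. ride-specific liability coverage $475,000 < $525,000 → not met
5. condition 'runs water rides' holds; certified ride operators 1 < 3 → not met
6. incidents reportable in the past year 2 > 1 → not met
7. restraint system inspection 352 days ago vs limit 365 → met
8. condition 'runs rides over 30 feet tall' does not hold → requirement n/a → met
Not met: 3 of 8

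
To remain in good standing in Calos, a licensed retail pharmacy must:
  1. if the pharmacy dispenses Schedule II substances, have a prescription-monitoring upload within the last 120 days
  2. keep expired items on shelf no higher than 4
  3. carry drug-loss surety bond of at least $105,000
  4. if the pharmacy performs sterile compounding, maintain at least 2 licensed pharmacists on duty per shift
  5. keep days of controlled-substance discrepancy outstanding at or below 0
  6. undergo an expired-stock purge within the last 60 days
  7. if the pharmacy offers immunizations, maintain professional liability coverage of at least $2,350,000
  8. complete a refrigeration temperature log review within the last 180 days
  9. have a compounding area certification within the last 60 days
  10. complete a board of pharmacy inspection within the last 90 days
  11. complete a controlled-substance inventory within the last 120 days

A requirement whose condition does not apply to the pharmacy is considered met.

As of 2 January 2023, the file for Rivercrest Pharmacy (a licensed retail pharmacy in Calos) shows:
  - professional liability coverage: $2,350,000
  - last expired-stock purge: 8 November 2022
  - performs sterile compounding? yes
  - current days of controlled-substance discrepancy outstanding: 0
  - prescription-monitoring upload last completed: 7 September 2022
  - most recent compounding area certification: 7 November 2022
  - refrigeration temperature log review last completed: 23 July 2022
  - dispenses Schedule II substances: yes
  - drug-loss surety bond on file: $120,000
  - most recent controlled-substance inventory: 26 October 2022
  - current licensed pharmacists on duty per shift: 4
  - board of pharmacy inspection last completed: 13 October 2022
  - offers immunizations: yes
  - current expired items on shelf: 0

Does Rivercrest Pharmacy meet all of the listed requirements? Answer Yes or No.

Yes

1. condition 'dispenses Schedule II substances' holds; prescription-monitoring upload 117 days ago vs limit 120 → met
2. expired items on shelf 0 ≤ 4 → met
3. drug-loss surety bond $120,000 ≥ $105,000 → met
4. condition 'performs sterile compounding' holds; licensed pharmacists on duty per shift 4 ≥ 2 → met
5. days of controlled-substance discrepancy outstanding 0 ≤ 0 → met
6. expired-stock purge 55 days ago vs limit 60 → met
7. condition 'offers immunizations' holds; professional liability coverage $2,350,000 ≥ $2,350,000 → met
8. refrigeration temperature log review 163 days ago vs limit 180 → met
9. compounding area certification 56 days ago vs limit 60 → met
10. board of pharmacy inspection 81 days ago vs limit 90 → met
11. controlled-substance inventory 68 days ago vs limit 120 → met
All met.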